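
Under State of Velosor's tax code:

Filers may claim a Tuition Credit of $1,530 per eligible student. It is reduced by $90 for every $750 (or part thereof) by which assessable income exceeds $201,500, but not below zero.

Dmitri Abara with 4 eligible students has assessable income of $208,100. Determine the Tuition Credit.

$5,310

Tuition Credit: base = 4 × $1,530 = $6,120. income exceeds $201,500 by $6,600, which is 9 full-or-partial $750 increments; reduction = 9 × $90 = $810, leaving $5,310.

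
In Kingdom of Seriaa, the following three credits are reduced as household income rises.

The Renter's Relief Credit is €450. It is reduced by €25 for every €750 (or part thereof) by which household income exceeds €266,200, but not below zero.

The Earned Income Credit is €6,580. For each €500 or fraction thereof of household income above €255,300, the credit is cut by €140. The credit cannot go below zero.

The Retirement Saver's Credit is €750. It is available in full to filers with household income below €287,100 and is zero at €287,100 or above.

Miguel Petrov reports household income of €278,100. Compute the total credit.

€940

Renter's Relief Credit: income exceeds €266,200 by €11,900, which is 16 full-or-partial €750 increments; reduction = 16 × €25 = €400, leaving €50.
Earned Income Credit: income exceeds €255,300 by €22,800, which is 46 full-or-partial €500 increments; reduction = 46 × €140 = €6,440, leaving €140.
Retirement Saver's Credit: €278,100 is below the €287,100 cutoff, so the full €750 applies.
Total: €50 + €140 + €750 = €940.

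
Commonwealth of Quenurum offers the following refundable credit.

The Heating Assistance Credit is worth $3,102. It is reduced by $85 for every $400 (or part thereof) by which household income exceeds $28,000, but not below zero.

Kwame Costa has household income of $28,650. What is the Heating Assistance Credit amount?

Heating Assistance Credit: income exceeds $28,000 by $650, which is 2 full-or-partial $400 increments; reduction = 2 × $85 = $170, leaving $2,932.

$2,932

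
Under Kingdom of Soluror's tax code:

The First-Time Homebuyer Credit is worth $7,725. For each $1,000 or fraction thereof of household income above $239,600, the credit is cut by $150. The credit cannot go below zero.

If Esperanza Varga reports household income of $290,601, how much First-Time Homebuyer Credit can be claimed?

$0

First-Time Homebuyer Credit: income exceeds $239,600 by $51,001 → 52 increments × $150 = $7,800 ≥ base, so the credit is $0.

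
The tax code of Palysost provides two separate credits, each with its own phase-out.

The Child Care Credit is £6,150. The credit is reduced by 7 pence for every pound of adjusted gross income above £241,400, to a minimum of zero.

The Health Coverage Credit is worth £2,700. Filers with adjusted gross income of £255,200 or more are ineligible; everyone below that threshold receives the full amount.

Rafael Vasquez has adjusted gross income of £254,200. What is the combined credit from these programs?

£7,954

Child Care Credit: 7% of the £12,800 excess over £241,400 is £896; credit = £6,150 − £896 = £5,254.
Health Coverage Credit: £254,200 is below the £255,200 cutoff, so the full £2,700 applies.
Total: £5,254 + £2,700 = £7,954.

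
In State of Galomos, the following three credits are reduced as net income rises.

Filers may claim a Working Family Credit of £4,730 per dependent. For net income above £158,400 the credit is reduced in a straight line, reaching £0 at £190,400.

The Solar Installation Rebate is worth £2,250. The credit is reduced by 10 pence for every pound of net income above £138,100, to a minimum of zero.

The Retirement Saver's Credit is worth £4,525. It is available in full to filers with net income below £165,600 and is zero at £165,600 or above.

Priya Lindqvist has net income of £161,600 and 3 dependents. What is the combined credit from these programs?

£17,296

Working Family Credit: base = 3 × £4,730 = £14,190. £161,600 is £3,200 into a £32,000 phase-out range, leaving 28,800/32,000 of the credit: £14,190 × 28,800/32,000 = £12,771.
Solar Installation Rebate: 10% of the £23,500 excess over £138,100 is £2,350 ≥ base, so the credit is £0.
Retirement Saver's Credit: £161,600 is below the £165,600 cutoff, so the full £4,525 applies.
Total: £12,771 + £0 + £4,525 = £17,296.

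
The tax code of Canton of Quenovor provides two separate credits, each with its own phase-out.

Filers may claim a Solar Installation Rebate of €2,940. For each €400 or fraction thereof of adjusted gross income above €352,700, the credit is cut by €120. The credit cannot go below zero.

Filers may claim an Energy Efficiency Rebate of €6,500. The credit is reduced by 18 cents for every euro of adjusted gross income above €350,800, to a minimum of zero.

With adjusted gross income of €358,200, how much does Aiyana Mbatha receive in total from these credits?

Solar Installation Rebate: income exceeds €352,700 by €5,500, which is 14 full-or-partial €400 increments; reduction = 14 × €120 = €1,680, leaving €1,260.
Energy Efficiency Rebate: 18% of the €7,400 excess over €350,800 is €1,332; credit = €6,500 − €1,332 = €5,168.
Total: €1,260 + €5,168 = €6,428.

€6,428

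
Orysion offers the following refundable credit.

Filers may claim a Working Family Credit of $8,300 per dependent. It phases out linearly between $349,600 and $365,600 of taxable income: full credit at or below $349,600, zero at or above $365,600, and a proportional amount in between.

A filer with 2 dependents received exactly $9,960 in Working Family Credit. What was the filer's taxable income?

$356,000

Full credit = 2 × $8,300 = $16,600.
$9,960 is 9,960/16,600 of the full $16,600, so 6,640/16,600 of the $16,000 range has been used: income = $349,600 + $16,000 × 6,640/16,600 = $356,000.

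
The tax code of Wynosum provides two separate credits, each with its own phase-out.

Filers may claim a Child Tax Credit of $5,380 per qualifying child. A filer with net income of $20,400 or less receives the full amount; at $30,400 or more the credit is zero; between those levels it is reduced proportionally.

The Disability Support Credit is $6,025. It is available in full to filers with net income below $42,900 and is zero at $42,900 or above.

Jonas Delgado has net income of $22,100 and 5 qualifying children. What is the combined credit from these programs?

$28,352

Child Tax Credit: base = 5 × $5,380 = $26,900. $22,100 is $1,700 into a $10,000 phase-out range, leaving 8,300/10,000 of the credit: $26,900 × 8,300/10,000 = $22,327.
Disability Support Credit: $22,100 is below the $42,900 cutoff, so the full $6,025 applies.
Total: $22,327 + $6,025 = $28,352.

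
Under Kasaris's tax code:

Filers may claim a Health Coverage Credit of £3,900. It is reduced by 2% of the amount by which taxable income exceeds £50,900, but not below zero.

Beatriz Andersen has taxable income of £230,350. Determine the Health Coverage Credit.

£311

Health Coverage Credit: 2% of the £179,450 excess over £50,900 is £3,589; credit = £3,900 − £3,589 = £311.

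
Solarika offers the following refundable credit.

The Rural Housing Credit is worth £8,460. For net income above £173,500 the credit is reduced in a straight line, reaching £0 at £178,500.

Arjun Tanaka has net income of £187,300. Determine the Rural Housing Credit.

£0

Rural Housing Credit: £187,300 is at or above £178,500, so the credit is £0.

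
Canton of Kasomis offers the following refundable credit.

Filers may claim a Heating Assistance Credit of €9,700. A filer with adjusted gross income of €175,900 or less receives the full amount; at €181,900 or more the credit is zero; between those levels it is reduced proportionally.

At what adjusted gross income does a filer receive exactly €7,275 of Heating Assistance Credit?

€177,400

€7,275 is 7,275/9,700 of the full €9,700, so 2,425/9,700 of the €6,000 range has been used: income = €175,900 + €6,000 × 2,425/9,700 = €177,400.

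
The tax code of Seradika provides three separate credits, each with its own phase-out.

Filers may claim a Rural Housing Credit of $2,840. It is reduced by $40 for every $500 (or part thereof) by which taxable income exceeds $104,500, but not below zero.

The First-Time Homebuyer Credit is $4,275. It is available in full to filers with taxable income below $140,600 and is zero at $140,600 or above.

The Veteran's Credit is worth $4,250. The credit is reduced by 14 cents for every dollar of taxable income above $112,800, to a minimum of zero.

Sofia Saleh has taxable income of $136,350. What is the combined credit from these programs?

Rural Housing Credit: income exceeds $104,500 by $31,850, which is 64 full-or-partial $500 increments; reduction = 64 × $40 = $2,560, leaving $280.
First-Time Homebuyer Credit: $136,350 is below the $140,600 cutoff, so the full $4,275 applies.
Veteran's Credit: 14% of the $23,550 excess over $112,800 is $3,297; credit = $4,250 − $3,297 = $953.
Total: $280 + $4,275 + $953 = $5,508.

$5,508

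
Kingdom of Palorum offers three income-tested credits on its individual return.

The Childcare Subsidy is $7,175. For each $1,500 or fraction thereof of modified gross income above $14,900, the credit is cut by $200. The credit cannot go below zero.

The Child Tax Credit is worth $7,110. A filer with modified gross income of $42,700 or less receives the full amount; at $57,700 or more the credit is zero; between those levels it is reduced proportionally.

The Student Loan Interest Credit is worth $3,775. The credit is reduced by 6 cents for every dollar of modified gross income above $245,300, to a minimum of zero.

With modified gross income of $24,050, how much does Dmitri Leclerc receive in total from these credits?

Childcare Subsidy: income exceeds $14,900 by $9,150, which is 7 full-or-partial $1,500 increments; reduction = 7 × $200 = $1,400, leaving $5,775.
Child Tax Credit: $24,050 is at or below the $42,700 threshold, so the full $7,110 applies.
Student Loan Interest Credit: $24,050 is at or below the $245,300 threshold, so the full $3,775 applies.
Total: $5,775 + $7,110 + $3,775 = $16,660.

$16,660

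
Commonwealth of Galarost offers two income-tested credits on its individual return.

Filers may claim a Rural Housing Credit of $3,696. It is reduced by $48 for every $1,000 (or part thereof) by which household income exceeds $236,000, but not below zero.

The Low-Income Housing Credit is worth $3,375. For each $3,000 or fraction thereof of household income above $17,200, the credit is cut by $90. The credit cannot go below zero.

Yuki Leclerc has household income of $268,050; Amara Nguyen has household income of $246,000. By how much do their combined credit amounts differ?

$1,104

Yuki ($268,050): Rural Housing Credit: income exceeds $236,000 by $32,050, which is 33 full-or-partial $1,000 increments; reduction = 33 × $48 = $1,584, leaving $2,112. Low-Income Housing Credit: income exceeds $17,200 by $250,850 → 84 increments × $90 = $7,560 ≥ base, so the credit is $0. total $2,112 + $0 = $2,112
Amara ($246,000): Rural Housing Credit: income exceeds $236,000 by $10,000, which is 10 full-or-partial $1,000 increments; reduction = 10 × $48 = $480, leaving $3,216. Low-Income Housing Credit: income exceeds $17,200 by $228,800 → 77 increments × $90 = $6,930 ≥ base, so the credit is $0. total $3,216 + $0 = $3,216
Difference: |$2,112 − $3,216| = $1,104.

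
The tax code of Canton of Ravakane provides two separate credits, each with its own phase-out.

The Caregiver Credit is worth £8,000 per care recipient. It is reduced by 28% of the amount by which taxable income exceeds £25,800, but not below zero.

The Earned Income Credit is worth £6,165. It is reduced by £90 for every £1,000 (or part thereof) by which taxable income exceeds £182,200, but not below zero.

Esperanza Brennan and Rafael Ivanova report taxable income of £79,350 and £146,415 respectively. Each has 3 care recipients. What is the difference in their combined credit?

Esperanza (£79,350): Caregiver Credit: base = 3 × £8,000 = £24,000. 28% of the £53,550 excess over £25,800 is £14,994; credit = £24,000 − £14,994 = £9,006. Earned Income Credit: £79,350 is at or below the £182,200 threshold, so the full £6,165 applies. total £9,006 + £6,165 = £15,171
Rafael (£146,415): Caregiver Credit: base = 3 × £8,000 = £24,000. 28% of the £120,615 excess over £25,800 is £33,772.20 ≥ base, so the credit is £0. Earned Income Credit: £146,415 is at or below the £182,200 threshold, so the full £6,165 applies. total £0 + £6,165 = £6,165
Difference: |£15,171 − £6,165| = £9,006.

£9,006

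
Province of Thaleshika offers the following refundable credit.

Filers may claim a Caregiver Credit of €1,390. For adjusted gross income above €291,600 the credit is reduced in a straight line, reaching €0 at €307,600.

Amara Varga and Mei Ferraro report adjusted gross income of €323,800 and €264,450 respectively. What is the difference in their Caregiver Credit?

€1,390

Amara (€323,800): Caregiver Credit: €323,800 is at or above €307,600, so the credit is €0.
Mei (€264,450): Caregiver Credit: €264,450 is at or below the €291,600 threshold, so the full €1,390 applies.
Difference: |€0 − €1,390| = €1,390.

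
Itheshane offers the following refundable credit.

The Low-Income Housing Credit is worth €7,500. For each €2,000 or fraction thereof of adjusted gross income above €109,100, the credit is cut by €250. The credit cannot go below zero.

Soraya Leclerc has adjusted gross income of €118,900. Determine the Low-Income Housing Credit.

€6,250

Low-Income Housing Credit: income exceeds €109,100 by €9,800, which is 5 full-or-partial €2,000 increments; reduction = 5 × €250 = €1,250, leaving €6,250.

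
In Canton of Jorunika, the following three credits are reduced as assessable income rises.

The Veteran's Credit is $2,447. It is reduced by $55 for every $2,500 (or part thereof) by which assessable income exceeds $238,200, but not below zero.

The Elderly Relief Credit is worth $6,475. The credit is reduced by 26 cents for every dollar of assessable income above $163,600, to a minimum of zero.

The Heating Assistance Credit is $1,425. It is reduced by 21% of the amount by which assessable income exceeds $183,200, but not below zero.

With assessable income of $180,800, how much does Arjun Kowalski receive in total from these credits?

$5,875

Veteran's Credit: $180,800 is at or below the $238,200 threshold, so the full $2,447 applies.
Elderly Relief Credit: 26% of the $17,200 excess over $163,600 is $4,472; credit = $6,475 − $4,472 = $2,003.
Heating Assistance Credit: $180,800 is at or below the $183,200 threshold, so the full $1,425 applies.
Total: $2,447 + $2,003 + $1,425 = $5,875.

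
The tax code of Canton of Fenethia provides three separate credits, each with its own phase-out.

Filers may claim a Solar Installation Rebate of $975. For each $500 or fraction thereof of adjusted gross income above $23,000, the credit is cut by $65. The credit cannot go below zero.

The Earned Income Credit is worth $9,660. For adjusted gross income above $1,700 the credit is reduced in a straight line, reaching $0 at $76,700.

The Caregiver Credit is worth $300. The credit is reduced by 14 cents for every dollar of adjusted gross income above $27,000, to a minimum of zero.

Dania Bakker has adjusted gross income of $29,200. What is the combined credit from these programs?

Solar Installation Rebate: income exceeds $23,000 by $6,200, which is 13 full-or-partial $500 increments; reduction = 13 × $65 = $845, leaving $130.
Earned Income Credit: $29,200 is $27,500 into a $75,000 phase-out range, leaving 47,500/75,000 of the credit: $9,660 × 47,500/75,000 = $6,118.
Caregiver Credit: 14% of the $2,200 excess over $27,000 is $308 ≥ base, so the credit is $0.
Total: $130 + $6,118 + $0 = $6,248.

$6,248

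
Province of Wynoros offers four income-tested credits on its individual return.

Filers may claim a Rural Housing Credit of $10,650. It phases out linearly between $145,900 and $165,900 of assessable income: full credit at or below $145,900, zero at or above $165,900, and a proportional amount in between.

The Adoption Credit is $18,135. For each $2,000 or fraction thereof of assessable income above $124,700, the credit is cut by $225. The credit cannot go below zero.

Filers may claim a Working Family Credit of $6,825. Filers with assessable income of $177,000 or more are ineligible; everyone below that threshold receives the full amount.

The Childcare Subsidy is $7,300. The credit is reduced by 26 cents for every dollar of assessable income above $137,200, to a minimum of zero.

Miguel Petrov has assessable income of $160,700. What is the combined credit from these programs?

Rural Housing Credit: $160,700 is $14,800 into a $20,000 phase-out range, leaving 5,200/20,000 of the credit: $10,650 × 5,200/20,000 = $2,769.
Adoption Credit: income exceeds $124,700 by $36,000, which is 18 full-or-partial $2,000 increments; reduction = 18 × $225 = $4,050, leaving $14,085.
Working Family Credit: $160,700 is below the $177,000 cutoff, so the full $6,825 applies.
Childcare Subsidy: 26% of the $23,500 excess over $137,200 is $6,110; credit = $7,300 − $6,110 = $1,190.
Total: $2,769 + $14,085 + $6,825 + $1,190 = $24,869.

$24,869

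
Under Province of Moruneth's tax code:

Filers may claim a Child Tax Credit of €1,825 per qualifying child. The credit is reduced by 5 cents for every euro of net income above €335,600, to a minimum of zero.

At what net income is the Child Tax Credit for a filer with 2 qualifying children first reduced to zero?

€408,600

Full credit = 2 × €1,825 = €3,650.
The credit falls by 5% of each euro above €335,600, so it reaches zero when the excess is €3,650 / 5% = €73,000: income = €335,600 + €73,000 = €408,600.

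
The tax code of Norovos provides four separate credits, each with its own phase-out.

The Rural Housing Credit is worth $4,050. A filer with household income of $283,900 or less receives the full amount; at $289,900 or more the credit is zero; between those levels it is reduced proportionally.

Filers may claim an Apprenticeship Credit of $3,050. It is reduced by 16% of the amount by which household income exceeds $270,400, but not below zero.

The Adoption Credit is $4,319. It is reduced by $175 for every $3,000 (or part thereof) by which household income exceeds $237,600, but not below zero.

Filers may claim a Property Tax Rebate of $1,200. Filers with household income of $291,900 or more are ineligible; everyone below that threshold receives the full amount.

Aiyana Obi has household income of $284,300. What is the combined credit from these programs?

$7,325

Rural Housing Credit: $284,300 is $400 into a $6,000 phase-out range, leaving 5,600/6,000 of the credit: $4,050 × 5,600/6,000 = $3,780.
Apprenticeship Credit: 16% of the $13,900 excess over $270,400 is $2,224; credit = $3,050 − $2,224 = $826.
Adoption Credit: income exceeds $237,600 by $46,700, which is 16 full-or-partial $3,000 increments; reduction = 16 × $175 = $2,800, leaving $1,519.
Property Tax Rebate: $284,300 is below the $291,900 cutoff, so the full $1,200 applies.
Total: $3,780 + $826 + $1,519 + $1,200 = $7,325.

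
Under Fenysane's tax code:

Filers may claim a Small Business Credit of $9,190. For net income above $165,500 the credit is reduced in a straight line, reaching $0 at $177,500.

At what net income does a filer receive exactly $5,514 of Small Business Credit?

$5,514 is 5,514/9,190 of the full $9,190, so 3,676/9,190 of the $12,000 range has been used: income = $165,500 + $12,000 × 3,676/9,190 = $170,300.

$170,300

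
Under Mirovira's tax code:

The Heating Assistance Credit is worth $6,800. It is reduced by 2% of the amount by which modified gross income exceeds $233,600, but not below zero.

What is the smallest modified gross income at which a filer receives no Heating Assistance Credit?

$573,600

The credit falls by 2% of each dollar above $233,600, so it reaches zero when the excess is $6,800 / 2% = $340,000: income = $233,600 + $340,000 = $573,600.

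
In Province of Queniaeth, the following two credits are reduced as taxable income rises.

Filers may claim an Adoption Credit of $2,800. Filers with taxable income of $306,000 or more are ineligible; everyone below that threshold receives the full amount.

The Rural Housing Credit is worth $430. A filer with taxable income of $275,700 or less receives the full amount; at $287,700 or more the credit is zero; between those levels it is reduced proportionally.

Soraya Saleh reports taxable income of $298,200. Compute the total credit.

Adoption Credit: $298,200 is below the $306,000 cutoff, so the full $2,800 applies.
Rural Housing Credit: $298,200 is at or above $287,700, so the credit is $0.
Total: $2,800 + $0 = $2,800.

$2,800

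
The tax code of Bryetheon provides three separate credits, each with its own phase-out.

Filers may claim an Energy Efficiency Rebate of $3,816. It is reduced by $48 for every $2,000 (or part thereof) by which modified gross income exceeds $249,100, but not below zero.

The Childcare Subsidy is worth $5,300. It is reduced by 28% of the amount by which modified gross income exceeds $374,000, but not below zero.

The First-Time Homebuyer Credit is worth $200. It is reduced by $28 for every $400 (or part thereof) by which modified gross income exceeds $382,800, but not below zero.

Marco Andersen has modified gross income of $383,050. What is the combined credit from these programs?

Energy Efficiency Rebate: income exceeds $249,100 by $133,950, which is 67 full-or-partial $2,000 increments; reduction = 67 × $48 = $3,216, leaving $600.
Childcare Subsidy: 28% of the $9,050 excess over $374,000 is $2,534; credit = $5,300 − $2,534 = $2,766.
First-Time Homebuyer Credit: income exceeds $382,800 by $250, which is 1 full-or-partial $400 increment; reduction = 1 × $28 = $28, leaving $172.
Total: $600 + $2,766 + $172 = $3,538.

$3,538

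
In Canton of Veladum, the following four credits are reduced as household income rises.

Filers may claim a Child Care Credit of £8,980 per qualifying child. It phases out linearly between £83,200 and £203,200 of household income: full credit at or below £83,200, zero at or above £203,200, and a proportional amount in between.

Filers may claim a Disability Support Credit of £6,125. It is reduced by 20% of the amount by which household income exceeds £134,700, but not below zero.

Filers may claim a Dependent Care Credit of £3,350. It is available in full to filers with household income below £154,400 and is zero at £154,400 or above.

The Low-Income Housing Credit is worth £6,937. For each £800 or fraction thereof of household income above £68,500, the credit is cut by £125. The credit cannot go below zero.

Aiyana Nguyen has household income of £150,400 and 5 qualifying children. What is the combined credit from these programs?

Child Care Credit: base = 5 × £8,980 = £44,900. £150,400 is £67,200 into a £120,000 phase-out range, leaving 52,800/120,000 of the credit: £44,900 × 52,800/120,000 = £19,756.
Disability Support Credit: 20% of the £15,700 excess over £134,700 is £3,140; credit = £6,125 − £3,140 = £2,985.
Dependent Care Credit: £150,400 is below the £154,400 cutoff, so the full £3,350 applies.
Low-Income Housing Credit: income exceeds £68,500 by £81,900 → 103 increments × £125 = £12,875 ≥ base, so the credit is £0.
Total: £19,756 + £2,985 + £3,350 + £0 = £26,091.

£26,091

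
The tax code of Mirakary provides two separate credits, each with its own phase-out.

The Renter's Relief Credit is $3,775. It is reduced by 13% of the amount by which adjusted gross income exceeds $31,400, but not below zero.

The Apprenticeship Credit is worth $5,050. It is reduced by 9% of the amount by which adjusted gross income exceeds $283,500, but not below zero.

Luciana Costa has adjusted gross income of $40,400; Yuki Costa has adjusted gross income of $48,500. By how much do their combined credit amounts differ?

$1,053

Luciana ($40,400): Renter's Relief Credit: 13% of the $9,000 excess over $31,400 is $1,170; credit = $3,775 − $1,170 = $2,605. Apprenticeship Credit: $40,400 is at or below the $283,500 threshold, so the full $5,050 applies. total $2,605 + $5,050 = $7,655
Yuki ($48,500): Renter's Relief Credit: 13% of the $17,100 excess over $31,400 is $2,223; credit = $3,775 − $2,223 = $1,552. Apprenticeship Credit: $48,500 is at or below the $283,500 threshold, so the full $5,050 applies. total $1,552 + $5,050 = $6,602
Difference: |$7,655 − $6,602| = $1,053.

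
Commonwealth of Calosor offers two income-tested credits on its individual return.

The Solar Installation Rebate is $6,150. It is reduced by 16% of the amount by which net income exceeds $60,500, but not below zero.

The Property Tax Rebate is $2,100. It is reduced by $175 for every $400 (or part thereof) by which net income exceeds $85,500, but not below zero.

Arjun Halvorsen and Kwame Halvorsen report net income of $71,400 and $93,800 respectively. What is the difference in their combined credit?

$5,684

Arjun ($71,400): Solar Installation Rebate: 16% of the $10,900 excess over $60,500 is $1,744; credit = $6,150 − $1,744 = $4,406. Property Tax Rebate: $71,400 is at or below the $85,500 threshold, so the full $2,100 applies. total $4,406 + $2,100 = $6,506
Kwame ($93,800): Solar Installation Rebate: 16% of the $33,300 excess over $60,500 is $5,328; credit = $6,150 − $5,328 = $822. Property Tax Rebate: income exceeds $85,500 by $8,300 → 21 increments × $175 = $3,675 ≥ base, so the credit is $0. total $822 + $0 = $822
Difference: |$6,506 − $822| = $5,684.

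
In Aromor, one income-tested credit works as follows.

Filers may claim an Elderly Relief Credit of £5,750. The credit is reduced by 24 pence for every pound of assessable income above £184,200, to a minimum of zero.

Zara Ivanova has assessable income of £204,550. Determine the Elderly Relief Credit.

Elderly Relief Credit: 24% of the £20,350 excess over £184,200 is £4,884; credit = £5,750 − £4,884 = £866.

£866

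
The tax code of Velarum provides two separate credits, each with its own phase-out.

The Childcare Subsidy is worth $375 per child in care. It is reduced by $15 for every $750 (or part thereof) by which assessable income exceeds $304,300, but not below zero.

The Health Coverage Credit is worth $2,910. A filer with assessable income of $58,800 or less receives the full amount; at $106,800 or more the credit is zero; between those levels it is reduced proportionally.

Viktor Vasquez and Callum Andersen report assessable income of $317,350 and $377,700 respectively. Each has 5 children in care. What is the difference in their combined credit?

Viktor ($317,350): Childcare Subsidy: base = 5 × $375 = $1,875. income exceeds $304,300 by $13,050, which is 18 full-or-partial $750 increments; reduction = 18 × $15 = $270, leaving $1,605. Health Coverage Credit: $317,350 is at or above $106,800, so the credit is $0. total $1,605 + $0 = $1,605
Callum ($377,700): Childcare Subsidy: base = 5 × $375 = $1,875. income exceeds $304,300 by $73,400, which is 98 full-or-partial $750 increments; reduction = 98 × $15 = $1,470, leaving $405. Health Coverage Credit: $377,700 is at or above $106,800, so the credit is $0. total $405 + $0 = $405
Difference: |$1,605 − $405| = $1,200.

$1,200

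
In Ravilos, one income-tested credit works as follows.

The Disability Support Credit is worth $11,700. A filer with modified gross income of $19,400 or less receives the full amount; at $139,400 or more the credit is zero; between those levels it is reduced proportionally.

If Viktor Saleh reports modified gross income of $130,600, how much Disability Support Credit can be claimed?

$858

Disability Support Credit: $130,600 is $111,200 into a $120,000 phase-out range, leaving 8,800/120,000 of the credit: $11,700 × 8,800/120,000 = $858.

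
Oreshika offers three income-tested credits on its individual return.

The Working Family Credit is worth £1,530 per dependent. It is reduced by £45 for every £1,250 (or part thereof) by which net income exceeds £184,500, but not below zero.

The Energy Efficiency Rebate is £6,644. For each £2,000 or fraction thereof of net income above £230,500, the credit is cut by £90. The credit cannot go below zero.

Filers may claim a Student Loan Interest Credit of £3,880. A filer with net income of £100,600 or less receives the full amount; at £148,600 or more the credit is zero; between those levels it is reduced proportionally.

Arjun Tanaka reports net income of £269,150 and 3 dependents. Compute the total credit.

Working Family Credit: base = 3 × £1,530 = £4,590. income exceeds £184,500 by £84,650, which is 68 full-or-partial £1,250 increments; reduction = 68 × £45 = £3,060, leaving £1,530.
Energy Efficiency Rebate: income exceeds £230,500 by £38,650, which is 20 full-or-partial £2,000 increments; reduction = 20 × £90 = £1,800, leaving £4,844.
Student Loan Interest Credit: £269,150 is at or above £148,600, so the credit is £0.
Total: £1,530 + £4,844 + £0 = £6,374.

£6,374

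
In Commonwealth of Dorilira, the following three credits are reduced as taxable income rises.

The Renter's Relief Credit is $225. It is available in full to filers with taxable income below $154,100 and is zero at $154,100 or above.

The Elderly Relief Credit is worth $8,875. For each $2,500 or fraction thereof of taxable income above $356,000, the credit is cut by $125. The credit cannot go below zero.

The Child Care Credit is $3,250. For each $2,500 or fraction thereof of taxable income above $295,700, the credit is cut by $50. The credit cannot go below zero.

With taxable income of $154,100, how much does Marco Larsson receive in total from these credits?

$12,125

Renter's Relief Credit: $154,100 meets or exceeds the $154,100 cutoff, so the credit is $0.
Elderly Relief Credit: $154,100 is at or below the $356,000 threshold, so the full $8,875 applies.
Child Care Credit: $154,100 is at or below the $295,700 threshold, so the full $3,250 applies.
Total: $0 + $8,875 + $3,250 = $12,125.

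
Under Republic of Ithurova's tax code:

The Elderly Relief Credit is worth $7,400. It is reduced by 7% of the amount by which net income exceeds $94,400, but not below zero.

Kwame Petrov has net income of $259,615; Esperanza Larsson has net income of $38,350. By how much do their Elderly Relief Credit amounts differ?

Kwame ($259,615): Elderly Relief Credit: 7% of the $165,215 excess over $94,400 is $11,565.05 ≥ base, so the credit is $0.
Esperanza ($38,350): Elderly Relief Credit: $38,350 is at or below the $94,400 threshold, so the full $7,400 applies.
Difference: |$0 − $7,400| = $7,400.

$7,400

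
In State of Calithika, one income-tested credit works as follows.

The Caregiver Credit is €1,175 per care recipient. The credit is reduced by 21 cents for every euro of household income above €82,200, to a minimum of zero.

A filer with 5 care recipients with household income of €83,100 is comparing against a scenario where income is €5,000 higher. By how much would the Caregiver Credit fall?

€1,050

At €83,100 — base = 5 × €1,175 = €5,875. 21% of the €900 excess over €82,200 is €189; credit = €5,875 − €189 = €5,686.
At €88,100 — base = 5 × €1,175 = €5,875. 21% of the €5,900 excess over €82,200 is €1,239; credit = €5,875 − €1,239 = €4,636.
Lost: €5,686 − €4,636 = €1,050.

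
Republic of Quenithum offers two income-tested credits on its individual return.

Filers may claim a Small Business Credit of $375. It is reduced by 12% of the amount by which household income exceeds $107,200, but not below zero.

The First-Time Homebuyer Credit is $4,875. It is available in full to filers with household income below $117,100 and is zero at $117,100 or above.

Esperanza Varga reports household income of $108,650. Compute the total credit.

Small Business Credit: 12% of the $1,450 excess over $107,200 is $174; credit = $375 − $174 = $201.
First-Time Homebuyer Credit: $108,650 is below the $117,100 cutoff, so the full $4,875 applies.
Total: $201 + $4,875 = $5,076.

$5,076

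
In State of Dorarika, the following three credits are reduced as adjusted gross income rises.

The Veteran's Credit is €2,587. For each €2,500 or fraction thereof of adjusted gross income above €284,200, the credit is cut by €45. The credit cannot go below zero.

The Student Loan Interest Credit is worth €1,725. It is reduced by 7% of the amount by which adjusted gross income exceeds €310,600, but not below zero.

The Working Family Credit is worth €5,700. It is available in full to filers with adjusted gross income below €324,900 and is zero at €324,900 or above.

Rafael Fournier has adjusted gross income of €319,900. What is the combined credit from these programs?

Veteran's Credit: income exceeds €284,200 by €35,700, which is 15 full-or-partial €2,500 increments; reduction = 15 × €45 = €675, leaving €1,912.
Student Loan Interest Credit: 7% of the €9,300 excess over €310,600 is €651; credit = €1,725 − €651 = €1,074.
Working Family Credit: €319,900 is below the €324,900 cutoff, so the full €5,700 applies.
Total: €1,912 + €1,074 + €5,700 = €8,686.

€8,686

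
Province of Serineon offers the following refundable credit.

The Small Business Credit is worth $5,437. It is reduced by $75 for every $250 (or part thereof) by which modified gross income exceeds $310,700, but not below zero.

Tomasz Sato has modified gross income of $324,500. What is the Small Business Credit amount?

$1,237

Small Business Credit: income exceeds $310,700 by $13,800, which is 56 full-or-partial $250 increments; reduction = 56 × $75 = $4,200, leaving $1,237.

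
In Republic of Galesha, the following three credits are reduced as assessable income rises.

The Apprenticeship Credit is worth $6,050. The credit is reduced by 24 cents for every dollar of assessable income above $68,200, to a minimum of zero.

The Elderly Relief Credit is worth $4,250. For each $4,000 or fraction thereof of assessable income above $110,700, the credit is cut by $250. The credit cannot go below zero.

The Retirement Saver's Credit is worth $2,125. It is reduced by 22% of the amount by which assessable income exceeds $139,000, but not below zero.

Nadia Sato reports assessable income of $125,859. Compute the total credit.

Apprenticeship Credit: 24% of the $57,659 excess over $68,200 is $13,838.16 ≥ base, so the credit is $0.
Elderly Relief Credit: income exceeds $110,700 by $15,159, which is 4 full-or-partial $4,000 increments; reduction = 4 × $250 = $1,000, leaving $3,250.
Retirement Saver's Credit: $125,859 is at or below the $139,000 threshold, so the full $2,125 applies.
Total: $0 + $3,250 + $2,125 = $5,375.

$5,375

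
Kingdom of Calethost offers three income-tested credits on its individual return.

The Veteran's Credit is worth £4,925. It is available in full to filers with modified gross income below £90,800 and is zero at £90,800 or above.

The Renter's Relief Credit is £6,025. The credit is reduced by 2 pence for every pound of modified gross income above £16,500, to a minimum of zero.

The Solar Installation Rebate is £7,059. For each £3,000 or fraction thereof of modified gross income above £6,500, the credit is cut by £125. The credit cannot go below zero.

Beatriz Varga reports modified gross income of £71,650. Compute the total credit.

£14,156

Veteran's Credit: £71,650 is below the £90,800 cutoff, so the full £4,925 applies.
Renter's Relief Credit: 2% of the £55,150 excess over £16,500 is £1,103; credit = £6,025 − £1,103 = £4,922.
Solar Installation Rebate: income exceeds £6,500 by £65,150, which is 22 full-or-partial £3,000 increments; reduction = 22 × £125 = £2,750, leaving £4,309.
Total: £4,925 + £4,922 + £4,309 = £14,156.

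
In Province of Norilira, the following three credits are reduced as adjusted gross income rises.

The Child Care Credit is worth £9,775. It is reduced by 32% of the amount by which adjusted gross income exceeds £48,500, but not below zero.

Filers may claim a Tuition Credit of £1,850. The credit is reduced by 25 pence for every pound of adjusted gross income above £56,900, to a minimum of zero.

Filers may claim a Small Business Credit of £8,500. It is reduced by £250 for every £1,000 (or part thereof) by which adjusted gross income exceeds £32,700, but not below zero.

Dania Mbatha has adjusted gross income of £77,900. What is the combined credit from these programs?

£367

Child Care Credit: 32% of the £29,400 excess over £48,500 is £9,408; credit = £9,775 − £9,408 = £367.
Tuition Credit: 25% of the £21,000 excess over £56,900 is £5,250 ≥ base, so the credit is £0.
Small Business Credit: income exceeds £32,700 by £45,200 → 46 increments × £250 = £11,500 ≥ base, so the credit is £0.
Total: £367 + £0 + £0 = £367.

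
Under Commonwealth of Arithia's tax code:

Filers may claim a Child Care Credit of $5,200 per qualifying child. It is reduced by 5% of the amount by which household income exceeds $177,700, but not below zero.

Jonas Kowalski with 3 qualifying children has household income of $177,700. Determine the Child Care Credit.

$15,600

Child Care Credit: base = 3 × $5,200 = $15,600. $177,700 is at or below the $177,700 threshold, so the full $15,600 applies.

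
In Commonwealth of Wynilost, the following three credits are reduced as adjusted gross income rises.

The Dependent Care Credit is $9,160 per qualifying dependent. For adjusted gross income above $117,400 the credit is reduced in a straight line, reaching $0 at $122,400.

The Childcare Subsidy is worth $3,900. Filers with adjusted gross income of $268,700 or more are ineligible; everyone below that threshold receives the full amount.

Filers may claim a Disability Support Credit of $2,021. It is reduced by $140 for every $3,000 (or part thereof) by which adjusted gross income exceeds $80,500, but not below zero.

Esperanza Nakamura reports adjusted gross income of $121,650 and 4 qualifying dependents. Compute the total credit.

Dependent Care Credit: base = 4 × $9,160 = $36,640. $121,650 is $4,250 into a $5,000 phase-out range, leaving 750/5,000 of the credit: $36,640 × 750/5,000 = $5,496.
Childcare Subsidy: $121,650 is below the $268,700 cutoff, so the full $3,900 applies.
Disability Support Credit: income exceeds $80,500 by $41,150, which is 14 full-or-partial $3,000 increments; reduction = 14 × $140 = $1,960, leaving $61.
Total: $5,496 + $3,900 + $61 = $9,457.

$9,457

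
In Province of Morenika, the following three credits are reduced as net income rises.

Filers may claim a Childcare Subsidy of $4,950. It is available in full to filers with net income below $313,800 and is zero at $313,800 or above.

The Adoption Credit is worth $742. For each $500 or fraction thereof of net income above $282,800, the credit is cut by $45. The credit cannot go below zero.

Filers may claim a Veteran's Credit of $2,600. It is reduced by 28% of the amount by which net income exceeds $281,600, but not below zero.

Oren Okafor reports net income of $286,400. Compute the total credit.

Childcare Subsidy: $286,400 is below the $313,800 cutoff, so the full $4,950 applies.
Adoption Credit: income exceeds $282,800 by $3,600, which is 8 full-or-partial $500 increments; reduction = 8 × $45 = $360, leaving $382.
Veteran's Credit: 28% of the $4,800 excess over $281,600 is $1,344; credit = $2,600 − $1,344 = $1,256.
Total: $4,950 + $382 + $1,256 = $6,588.

$6,588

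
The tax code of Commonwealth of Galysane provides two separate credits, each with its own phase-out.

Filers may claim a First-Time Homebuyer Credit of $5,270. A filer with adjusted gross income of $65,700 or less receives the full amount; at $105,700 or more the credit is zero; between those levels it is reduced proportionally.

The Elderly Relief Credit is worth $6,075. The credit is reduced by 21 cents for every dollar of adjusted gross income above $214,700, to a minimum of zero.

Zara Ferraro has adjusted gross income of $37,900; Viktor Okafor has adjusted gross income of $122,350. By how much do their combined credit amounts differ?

Zara ($37,900): First-Time Homebuyer Credit: $37,900 is at or below the $65,700 threshold, so the full $5,270 applies. Elderly Relief Credit: $37,900 is at or below the $214,700 threshold, so the full $6,075 applies. total $5,270 + $6,075 = $11,345
Viktor ($122,350): First-Time Homebuyer Credit: $122,350 is at or above $105,700, so the credit is $0. Elderly Relief Credit: $122,350 is at or below the $214,700 threshold, so the full $6,075 applies. total $0 + $6,075 = $6,075
Difference: |$11,345 − $6,075| = $5,270.

$5,270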